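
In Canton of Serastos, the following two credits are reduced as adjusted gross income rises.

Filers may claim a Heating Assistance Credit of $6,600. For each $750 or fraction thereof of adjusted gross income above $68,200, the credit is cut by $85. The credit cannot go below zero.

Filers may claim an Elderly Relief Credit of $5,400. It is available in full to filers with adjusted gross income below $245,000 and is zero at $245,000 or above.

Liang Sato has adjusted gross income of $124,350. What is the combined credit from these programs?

$5,625

Heating Assistance Credit: income exceeds $68,200 by $56,150, which is 75 full-or-partial $750 increments; reduction = 75 × $85 = $6,375, leaving $225.
Elderly Relief Credit: $124,350 is below the $245,000 cutoff, so the full $5,400 applies.
Total: $225 + $5,400 = $5,625.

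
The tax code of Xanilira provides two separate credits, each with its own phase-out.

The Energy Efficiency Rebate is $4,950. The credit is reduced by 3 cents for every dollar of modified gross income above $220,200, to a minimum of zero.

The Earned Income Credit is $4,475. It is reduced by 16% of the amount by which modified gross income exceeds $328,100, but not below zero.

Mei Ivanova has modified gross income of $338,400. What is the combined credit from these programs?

$4,231

Energy Efficiency Rebate: 3% of the $118,200 excess over $220,200 is $3,546; credit = $4,950 − $3,546 = $1,404.
Earned Income Credit: 16% of the $10,300 excess over $328,100 is $1,648; credit = $4,475 − $1,648 = $2,827.
Total: $1,404 + $2,827 = $4,231.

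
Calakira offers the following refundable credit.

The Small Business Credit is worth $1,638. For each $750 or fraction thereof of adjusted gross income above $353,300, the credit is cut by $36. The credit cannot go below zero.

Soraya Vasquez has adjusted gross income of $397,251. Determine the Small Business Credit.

Small Business Credit: income exceeds $353,300 by $43,951 → 59 increments × $36 = $2,124 ≥ base, so the credit is $0.

$0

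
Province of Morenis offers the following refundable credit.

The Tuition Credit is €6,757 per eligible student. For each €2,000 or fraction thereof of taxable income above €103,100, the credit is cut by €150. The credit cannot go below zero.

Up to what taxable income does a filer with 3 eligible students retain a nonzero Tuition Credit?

€373,100

Full credit = 3 × €6,757 = €20,271.
After 135 increments the reduction is 135 × €150 = €20,250, leaving €21; one more increment wipes it out. Increment 135 ends at excess 135 × €2,000 = €270,000, so the highest qualifying income is €103,100 + €270,000 = €373,100.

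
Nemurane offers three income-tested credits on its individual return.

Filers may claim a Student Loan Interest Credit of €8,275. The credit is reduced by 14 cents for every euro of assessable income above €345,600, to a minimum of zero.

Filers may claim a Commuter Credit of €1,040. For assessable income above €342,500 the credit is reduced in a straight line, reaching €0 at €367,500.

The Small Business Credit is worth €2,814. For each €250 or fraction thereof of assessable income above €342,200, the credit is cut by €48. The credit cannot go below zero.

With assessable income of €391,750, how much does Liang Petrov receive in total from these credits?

€1,814

Student Loan Interest Credit: 14% of the €46,150 excess over €345,600 is €6,461; credit = €8,275 − €6,461 = €1,814.
Commuter Credit: €391,750 is at or above €367,500, so the credit is €0.
Small Business Credit: income exceeds €342,200 by €49,550 → 199 increments × €48 = €9,552 ≥ base, so the credit is €0.
Total: €1,814 + €0 + €0 = €1,814.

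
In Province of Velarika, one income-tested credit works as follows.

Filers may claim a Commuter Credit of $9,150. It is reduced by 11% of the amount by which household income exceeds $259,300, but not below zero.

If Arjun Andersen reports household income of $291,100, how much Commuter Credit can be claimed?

$5,652

Commuter Credit: 11% of the $31,800 excess over $259,300 is $3,498; credit = $9,150 − $3,498 = $5,652.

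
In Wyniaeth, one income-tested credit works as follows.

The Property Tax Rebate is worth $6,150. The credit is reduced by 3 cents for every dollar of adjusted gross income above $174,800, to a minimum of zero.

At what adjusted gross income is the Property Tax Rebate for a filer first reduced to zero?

The credit falls by 3% of each dollar above $174,800, so it reaches zero when the excess is $6,150 / 3% = $205,000: income = $174,800 + $205,000 = $379,800.

$379,800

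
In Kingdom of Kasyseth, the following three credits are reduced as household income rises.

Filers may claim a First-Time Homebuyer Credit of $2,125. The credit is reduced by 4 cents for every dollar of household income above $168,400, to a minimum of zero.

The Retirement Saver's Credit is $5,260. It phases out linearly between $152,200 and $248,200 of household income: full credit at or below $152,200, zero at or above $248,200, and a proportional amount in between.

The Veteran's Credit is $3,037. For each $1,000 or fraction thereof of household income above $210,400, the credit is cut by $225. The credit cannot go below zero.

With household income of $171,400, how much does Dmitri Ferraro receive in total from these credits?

$9,250

First-Time Homebuyer Credit: 4% of the $3,000 excess over $168,400 is $120; credit = $2,125 − $120 = $2,005.
Retirement Saver's Credit: $171,400 is $19,200 into a $96,000 phase-out range, leaving 76,800/96,000 of the credit: $5,260 × 76,800/96,000 = $4,208.
Veteran's Credit: $171,400 is at or below the $210,400 threshold, so the full $3,037 applies.
Total: $2,005 + $4,208 + $3,037 = $9,250.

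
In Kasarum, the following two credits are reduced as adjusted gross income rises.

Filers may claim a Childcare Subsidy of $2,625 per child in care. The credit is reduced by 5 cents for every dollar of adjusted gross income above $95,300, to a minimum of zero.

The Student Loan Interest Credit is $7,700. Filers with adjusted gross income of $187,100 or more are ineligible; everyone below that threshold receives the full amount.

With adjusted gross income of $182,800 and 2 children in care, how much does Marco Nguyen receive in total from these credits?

Childcare Subsidy: base = 2 × $2,625 = $5,250. 5% of the $87,500 excess over $95,300 is $4,375; credit = $5,250 − $4,375 = $875.
Student Loan Interest Credit: $182,800 is below the $187,100 cutoff, so the full $7,700 applies.
Total: $875 + $7,700 = $8,575.

$8,575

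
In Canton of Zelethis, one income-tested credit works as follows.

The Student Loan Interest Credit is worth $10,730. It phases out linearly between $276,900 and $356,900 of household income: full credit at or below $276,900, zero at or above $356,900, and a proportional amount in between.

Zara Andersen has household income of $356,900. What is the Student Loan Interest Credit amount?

$0

Student Loan Interest Credit: $356,900 is at or above $356,900, so the credit is $0.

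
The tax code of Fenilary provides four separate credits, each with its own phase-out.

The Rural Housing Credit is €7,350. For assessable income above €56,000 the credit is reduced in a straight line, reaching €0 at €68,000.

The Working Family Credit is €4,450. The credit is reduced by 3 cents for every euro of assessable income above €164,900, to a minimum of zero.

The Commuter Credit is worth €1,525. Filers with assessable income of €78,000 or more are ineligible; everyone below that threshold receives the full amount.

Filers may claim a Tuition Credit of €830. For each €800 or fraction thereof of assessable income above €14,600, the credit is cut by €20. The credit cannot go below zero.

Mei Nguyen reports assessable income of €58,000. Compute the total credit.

€12,100

Rural Housing Credit: €58,000 is €2,000 into a €12,000 phase-out range, leaving 10,000/12,000 of the credit: €7,350 × 10,000/12,000 = €6,125.
Working Family Credit: €58,000 is at or below the €164,900 threshold, so the full €4,450 applies.
Commuter Credit: €58,000 is below the €78,000 cutoff, so the full €1,525 applies.
Tuition Credit: income exceeds €14,600 by €43,400 → 55 increments × €20 = €1,100 ≥ base, so the credit is €0.
Total: €6,125 + €4,450 + €1,525 + €0 = €12,100.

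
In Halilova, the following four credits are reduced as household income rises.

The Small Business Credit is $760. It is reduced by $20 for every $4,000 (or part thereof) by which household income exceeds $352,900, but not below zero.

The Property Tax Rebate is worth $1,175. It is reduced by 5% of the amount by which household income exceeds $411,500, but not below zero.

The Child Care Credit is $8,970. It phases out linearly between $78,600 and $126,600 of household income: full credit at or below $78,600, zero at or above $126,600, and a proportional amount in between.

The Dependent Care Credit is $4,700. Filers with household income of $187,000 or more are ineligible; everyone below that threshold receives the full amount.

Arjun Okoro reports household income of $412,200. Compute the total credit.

Small Business Credit: income exceeds $352,900 by $59,300, which is 15 full-or-partial $4,000 increments; reduction = 15 × $20 = $300, leaving $460.
Property Tax Rebate: 5% of the $700 excess over $411,500 is $35; credit = $1,175 − $35 = $1,140.
Child Care Credit: $412,200 is at or above $126,600, so the credit is $0.
Dependent Care Credit: $412,200 meets or exceeds the $187,000 cutoff, so the credit is $0.
Total: $460 + $1,140 + $0 + $0 = $1,600.

$1,600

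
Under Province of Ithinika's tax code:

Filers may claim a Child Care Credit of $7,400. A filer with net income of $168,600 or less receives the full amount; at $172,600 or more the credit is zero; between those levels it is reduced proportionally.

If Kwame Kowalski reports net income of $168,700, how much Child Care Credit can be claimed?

$7,215

Child Care Credit: $168,700 is $100 into a $4,000 phase-out range, leaving 3,900/4,000 of the credit: $7,400 × 3,900/4,000 = $7,215.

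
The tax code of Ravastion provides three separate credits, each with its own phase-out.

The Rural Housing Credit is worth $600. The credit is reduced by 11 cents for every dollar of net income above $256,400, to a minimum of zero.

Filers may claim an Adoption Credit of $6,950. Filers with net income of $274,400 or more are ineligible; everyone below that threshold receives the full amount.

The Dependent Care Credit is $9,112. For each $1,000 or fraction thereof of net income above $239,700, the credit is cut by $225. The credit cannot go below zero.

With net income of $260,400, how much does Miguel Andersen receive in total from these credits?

Rural Housing Credit: 11% of the $4,000 excess over $256,400 is $440; credit = $600 − $440 = $160.
Adoption Credit: $260,400 is below the $274,400 cutoff, so the full $6,950 applies.
Dependent Care Credit: income exceeds $239,700 by $20,700, which is 21 full-or-partial $1,000 increments; reduction = 21 × $225 = $4,725, leaving $4,387.
Total: $160 + $6,950 + $4,387 = $11,497.

$11,497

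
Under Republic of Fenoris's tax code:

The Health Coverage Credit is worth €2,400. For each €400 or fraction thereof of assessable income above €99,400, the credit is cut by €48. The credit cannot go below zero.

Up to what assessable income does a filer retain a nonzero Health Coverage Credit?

After 49 increments the reduction is 49 × €48 = €2,352, leaving €48; one more increment wipes it out. Increment 49 ends at excess 49 × €400 = €19,600, so the highest qualifying income is €99,400 + €19,600 = €119,000.

€119,000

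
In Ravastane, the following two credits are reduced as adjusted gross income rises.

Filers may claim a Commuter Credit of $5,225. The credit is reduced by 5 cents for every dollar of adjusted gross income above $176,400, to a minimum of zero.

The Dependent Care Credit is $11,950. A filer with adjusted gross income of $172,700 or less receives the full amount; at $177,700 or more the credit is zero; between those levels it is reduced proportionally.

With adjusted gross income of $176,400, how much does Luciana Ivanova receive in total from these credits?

$8,332

Commuter Credit: $176,400 is at or below the $176,400 threshold, so the full $5,225 applies.
Dependent Care Credit: $176,400 is $3,700 into a $5,000 phase-out range, leaving 1,300/5,000 of the credit: $11,950 × 1,300/5,000 = $3,107.
Total: $5,225 + $3,107 = $8,332.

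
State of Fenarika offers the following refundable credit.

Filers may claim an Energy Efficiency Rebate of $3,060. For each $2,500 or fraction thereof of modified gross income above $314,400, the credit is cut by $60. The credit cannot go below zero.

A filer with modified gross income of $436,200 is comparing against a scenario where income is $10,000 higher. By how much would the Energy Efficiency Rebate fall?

$120

At $436,200 — income exceeds $314,400 by $121,800, which is 49 full-or-partial $2,500 increments; reduction = 49 × $60 = $2,940, leaving $120.
At $446,200 — income exceeds $314,400 by $131,800 → 53 increments × $60 = $3,180 ≥ base, so the credit is $0.
Lost: $120 − $0 = $120.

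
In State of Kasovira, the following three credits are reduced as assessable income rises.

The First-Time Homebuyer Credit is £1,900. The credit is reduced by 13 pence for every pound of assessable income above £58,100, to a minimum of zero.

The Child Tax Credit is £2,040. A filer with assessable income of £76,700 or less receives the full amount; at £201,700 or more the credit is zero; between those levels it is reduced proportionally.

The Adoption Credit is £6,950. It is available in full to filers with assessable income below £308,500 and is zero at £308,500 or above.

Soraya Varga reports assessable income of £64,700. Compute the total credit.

£10,032

First-Time Homebuyer Credit: 13% of the £6,600 excess over £58,100 is £858; credit = £1,900 − £858 = £1,042.
Child Tax Credit: £64,700 is at or below the £76,700 threshold, so the full £2,040 applies.
Adoption Credit: £64,700 is below the £308,500 cutoff, so the full £6,950 applies.
Total: £1,042 + £2,040 + £6,950 = £10,032.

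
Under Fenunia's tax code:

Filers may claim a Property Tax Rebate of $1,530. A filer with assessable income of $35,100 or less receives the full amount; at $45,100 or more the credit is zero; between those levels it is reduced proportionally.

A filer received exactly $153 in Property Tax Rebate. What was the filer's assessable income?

$44,100

$153 is 153/1,530 of the full $1,530, so 1,377/1,530 of the $10,000 range has been used: income = $35,100 + $10,000 × 1,377/1,530 = $44,100.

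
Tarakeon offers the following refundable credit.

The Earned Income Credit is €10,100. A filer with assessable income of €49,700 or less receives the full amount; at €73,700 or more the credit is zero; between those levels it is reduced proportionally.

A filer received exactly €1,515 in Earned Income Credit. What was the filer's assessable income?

€70,100

€1,515 is 1,515/10,100 of the full €10,100, so 8,585/10,100 of the €24,000 range has been used: income = €49,700 + €24,000 × 8,585/10,100 = €70,100.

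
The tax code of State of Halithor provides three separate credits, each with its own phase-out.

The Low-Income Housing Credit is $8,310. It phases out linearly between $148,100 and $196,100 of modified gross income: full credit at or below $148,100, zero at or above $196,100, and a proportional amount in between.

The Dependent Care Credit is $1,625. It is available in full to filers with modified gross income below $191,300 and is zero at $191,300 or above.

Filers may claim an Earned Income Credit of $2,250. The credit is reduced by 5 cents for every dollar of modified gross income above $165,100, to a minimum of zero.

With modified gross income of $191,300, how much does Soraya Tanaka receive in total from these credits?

Low-Income Housing Credit: $191,300 is $43,200 into a $48,000 phase-out range, leaving 4,800/48,000 of the credit: $8,310 × 4,800/48,000 = $831.
Dependent Care Credit: $191,300 meets or exceeds the $191,300 cutoff, so the credit is $0.
Earned Income Credit: 5% of the $26,200 excess over $165,100 is $1,310; credit = $2,250 − $1,310 = $940.
Total: $831 + $0 + $940 = $1,771.

$1,771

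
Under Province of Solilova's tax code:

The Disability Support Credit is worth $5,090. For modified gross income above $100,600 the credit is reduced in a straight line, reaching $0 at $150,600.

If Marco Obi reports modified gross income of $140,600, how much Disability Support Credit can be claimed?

$1,018

Disability Support Credit: $140,600 is $40,000 into a $50,000 phase-out range, leaving 10,000/50,000 of the credit: $5,090 × 10,000/50,000 = $1,018.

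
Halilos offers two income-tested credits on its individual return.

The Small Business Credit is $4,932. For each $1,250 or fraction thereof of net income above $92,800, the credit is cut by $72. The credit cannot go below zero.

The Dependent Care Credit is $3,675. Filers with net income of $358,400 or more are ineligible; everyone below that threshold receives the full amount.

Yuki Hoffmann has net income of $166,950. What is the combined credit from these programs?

Small Business Credit: income exceeds $92,800 by $74,150, which is 60 full-or-partial $1,250 increments; reduction = 60 × $72 = $4,320, leaving $612.
Dependent Care Credit: $166,950 is below the $358,400 cutoff, so the full $3,675 applies.
Total: $612 + $3,675 = $4,287.

$4,287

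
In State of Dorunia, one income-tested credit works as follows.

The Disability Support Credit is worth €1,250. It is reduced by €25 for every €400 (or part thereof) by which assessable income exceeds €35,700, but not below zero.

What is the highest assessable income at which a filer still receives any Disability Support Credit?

€55,300

After 49 increments the reduction is 49 × €25 = €1,225, leaving €25; one more increment wipes it out. Increment 49 ends at excess 49 × €400 = €19,600, so the highest qualifying income is €35,700 + €19,600 = €55,300.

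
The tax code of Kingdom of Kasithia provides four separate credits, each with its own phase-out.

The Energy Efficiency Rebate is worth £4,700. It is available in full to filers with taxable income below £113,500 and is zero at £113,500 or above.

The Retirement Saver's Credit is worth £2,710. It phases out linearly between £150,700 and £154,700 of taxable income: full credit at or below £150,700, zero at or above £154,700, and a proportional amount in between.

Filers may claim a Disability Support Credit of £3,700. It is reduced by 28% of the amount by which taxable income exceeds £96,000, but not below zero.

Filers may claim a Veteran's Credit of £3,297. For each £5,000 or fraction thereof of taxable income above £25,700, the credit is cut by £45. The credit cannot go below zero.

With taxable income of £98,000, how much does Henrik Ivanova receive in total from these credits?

Energy Efficiency Rebate: £98,000 is below the £113,500 cutoff, so the full £4,700 applies.
Retirement Saver's Credit: £98,000 is at or below the £150,700 threshold, so the full £2,710 applies.
Disability Support Credit: 28% of the £2,000 excess over £96,000 is £560; credit = £3,700 − £560 = £3,140.
Veteran's Credit: income exceeds £25,700 by £72,300, which is 15 full-or-partial £5,000 increments; reduction = 15 × £45 = £675, leaving £2,622.
Total: £4,700 + £2,710 + £3,140 + £2,622 = £13,172.

£13,172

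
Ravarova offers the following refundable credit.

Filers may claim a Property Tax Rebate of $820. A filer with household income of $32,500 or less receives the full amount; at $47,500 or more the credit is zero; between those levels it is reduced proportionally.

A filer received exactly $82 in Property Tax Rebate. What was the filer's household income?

$46,000

$82 is 82/820 of the full $820, so 738/820 of the $15,000 range has been used: income = $32,500 + $15,000 × 738/820 = $46,000.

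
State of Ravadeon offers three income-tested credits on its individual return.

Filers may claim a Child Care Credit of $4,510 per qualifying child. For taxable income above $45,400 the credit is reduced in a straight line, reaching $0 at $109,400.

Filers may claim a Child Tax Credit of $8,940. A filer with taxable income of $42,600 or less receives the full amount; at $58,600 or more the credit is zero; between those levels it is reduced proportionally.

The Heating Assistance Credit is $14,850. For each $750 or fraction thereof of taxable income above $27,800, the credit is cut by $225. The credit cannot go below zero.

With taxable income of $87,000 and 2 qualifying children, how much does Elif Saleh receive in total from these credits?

$3,157

Child Care Credit: base = 2 × $4,510 = $9,020. $87,000 is $41,600 into a $64,000 phase-out range, leaving 22,400/64,000 of the credit: $9,020 × 22,400/64,000 = $3,157.
Child Tax Credit: $87,000 is at or above $58,600, so the credit is $0.
Heating Assistance Credit: income exceeds $27,800 by $59,200 → 79 increments × $225 = $17,775 ≥ base, so the credit is $0.
Total: $3,157 + $0 + $0 = $3,157.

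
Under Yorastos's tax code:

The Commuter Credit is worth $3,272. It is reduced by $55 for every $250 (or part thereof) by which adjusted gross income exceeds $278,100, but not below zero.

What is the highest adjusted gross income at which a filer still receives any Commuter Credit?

$292,850

After 59 increments the reduction is 59 × $55 = $3,245, leaving $27; one more increment wipes it out. Increment 59 ends at excess 59 × $250 = $14,750, so the highest qualifying income is $278,100 + $14,750 = $292,850.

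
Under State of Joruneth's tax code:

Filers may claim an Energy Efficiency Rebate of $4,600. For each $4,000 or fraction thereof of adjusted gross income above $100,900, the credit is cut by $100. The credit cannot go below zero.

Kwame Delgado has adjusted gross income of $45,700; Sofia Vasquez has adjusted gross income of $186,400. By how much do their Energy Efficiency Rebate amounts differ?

$2,200

Kwame ($45,700): Energy Efficiency Rebate: $45,700 is at or below the $100,900 threshold, so the full $4,600 applies.
Sofia ($186,400): Energy Efficiency Rebate: income exceeds $100,900 by $85,500, which is 22 full-or-partial $4,000 increments; reduction = 22 × $100 = $2,200, leaving $2,400.
Difference: |$4,600 − $2,400| = $2,200.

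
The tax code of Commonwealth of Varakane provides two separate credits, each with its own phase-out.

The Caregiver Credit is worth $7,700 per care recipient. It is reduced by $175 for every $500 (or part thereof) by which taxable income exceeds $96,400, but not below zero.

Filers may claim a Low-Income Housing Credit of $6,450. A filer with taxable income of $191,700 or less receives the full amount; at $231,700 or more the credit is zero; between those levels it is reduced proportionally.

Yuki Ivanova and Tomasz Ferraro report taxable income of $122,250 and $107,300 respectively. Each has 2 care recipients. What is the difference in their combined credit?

$5,250

Yuki ($122,250): Caregiver Credit: base = 2 × $7,700 = $15,400. income exceeds $96,400 by $25,850, which is 52 full-or-partial $500 increments; reduction = 52 × $175 = $9,100, leaving $6,300. Low-Income Housing Credit: $122,250 is at or below the $191,700 threshold, so the full $6,450 applies. total $6,300 + $6,450 = $12,750
Tomasz ($107,300): Caregiver Credit: base = 2 × $7,700 = $15,400. income exceeds $96,400 by $10,900, which is 22 full-or-partial $500 increments; reduction = 22 × $175 = $3,850, leaving $11,550. Low-Income Housing Credit: $107,300 is at or below the $191,700 threshold, so the full $6,450 applies. total $11,550 + $6,450 = $18,000
Difference: |$12,750 − $18,000| = $5,250.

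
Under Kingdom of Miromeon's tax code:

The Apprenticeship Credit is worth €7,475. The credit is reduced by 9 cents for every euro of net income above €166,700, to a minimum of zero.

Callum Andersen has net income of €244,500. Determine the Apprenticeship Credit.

€473

Apprenticeship Credit: 9% of the €77,800 excess over €166,700 is €7,002; credit = €7,475 − €7,002 = €473.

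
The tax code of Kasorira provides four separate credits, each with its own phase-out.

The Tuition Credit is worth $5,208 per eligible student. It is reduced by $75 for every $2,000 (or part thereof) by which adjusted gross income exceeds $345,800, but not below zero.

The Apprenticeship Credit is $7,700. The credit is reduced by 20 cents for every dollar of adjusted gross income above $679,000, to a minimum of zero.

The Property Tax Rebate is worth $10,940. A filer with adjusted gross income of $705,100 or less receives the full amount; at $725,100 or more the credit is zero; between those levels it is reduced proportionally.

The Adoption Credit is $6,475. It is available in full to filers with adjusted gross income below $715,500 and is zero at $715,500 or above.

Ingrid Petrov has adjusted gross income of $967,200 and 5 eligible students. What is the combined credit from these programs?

$2,715

Tuition Credit: base = 5 × $5,208 = $26,040. income exceeds $345,800 by $621,400, which is 311 full-or-partial $2,000 increments; reduction = 311 × $75 = $23,325, leaving $2,715.
Apprenticeship Credit: 20% of the $288,200 excess over $679,000 is $57,640 ≥ base, so the credit is $0.
Property Tax Rebate: $967,200 is at or above $725,100, so the credit is $0.
Adoption Credit: $967,200 meets or exceeds the $715,500 cutoff, so the credit is $0.
Total: $2,715 + $0 + $0 + $0 = $2,715.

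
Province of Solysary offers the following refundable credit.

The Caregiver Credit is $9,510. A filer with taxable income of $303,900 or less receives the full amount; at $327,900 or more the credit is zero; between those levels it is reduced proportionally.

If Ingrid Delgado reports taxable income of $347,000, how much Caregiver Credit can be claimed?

Caregiver Credit: $347,000 is at or above $327,900, so the credit is $0.

$0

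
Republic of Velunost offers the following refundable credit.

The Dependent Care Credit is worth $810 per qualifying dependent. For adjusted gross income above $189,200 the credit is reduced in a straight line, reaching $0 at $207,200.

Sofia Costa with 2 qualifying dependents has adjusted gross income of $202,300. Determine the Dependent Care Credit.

$441

Dependent Care Credit: base = 2 × $810 = $1,620. $202,300 is $13,100 into a $18,000 phase-out range, leaving 4,900/18,000 of the credit: $1,620 × 4,900/18,000 = $441.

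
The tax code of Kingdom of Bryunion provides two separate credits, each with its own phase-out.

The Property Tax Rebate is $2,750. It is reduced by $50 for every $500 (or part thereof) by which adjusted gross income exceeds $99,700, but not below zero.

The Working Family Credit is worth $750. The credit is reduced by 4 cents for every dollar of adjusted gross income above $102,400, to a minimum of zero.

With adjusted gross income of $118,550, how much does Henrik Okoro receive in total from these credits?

Property Tax Rebate: income exceeds $99,700 by $18,850, which is 38 full-or-partial $500 increments; reduction = 38 × $50 = $1,900, leaving $850.
Working Family Credit: 4% of the $16,150 excess over $102,400 is $646; credit = $750 − $646 = $104.
Total: $850 + $104 = $954.

$954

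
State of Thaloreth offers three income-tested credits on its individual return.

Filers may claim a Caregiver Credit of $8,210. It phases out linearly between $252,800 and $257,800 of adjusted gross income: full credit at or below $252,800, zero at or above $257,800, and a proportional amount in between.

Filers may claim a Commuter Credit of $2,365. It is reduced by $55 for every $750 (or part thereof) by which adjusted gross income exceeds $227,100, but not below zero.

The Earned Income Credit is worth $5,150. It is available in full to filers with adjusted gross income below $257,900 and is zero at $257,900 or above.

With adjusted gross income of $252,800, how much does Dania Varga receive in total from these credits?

Caregiver Credit: $252,800 is at or below the $252,800 threshold, so the full $8,210 applies.
Commuter Credit: income exceeds $227,100 by $25,700, which is 35 full-or-partial $750 increments; reduction = 35 × $55 = $1,925, leaving $440.
Earned Income Credit: $252,800 is below the $257,900 cutoff, so the full $5,150 applies.
Total: $8,210 + $440 + $5,150 = $13,800.

$13,800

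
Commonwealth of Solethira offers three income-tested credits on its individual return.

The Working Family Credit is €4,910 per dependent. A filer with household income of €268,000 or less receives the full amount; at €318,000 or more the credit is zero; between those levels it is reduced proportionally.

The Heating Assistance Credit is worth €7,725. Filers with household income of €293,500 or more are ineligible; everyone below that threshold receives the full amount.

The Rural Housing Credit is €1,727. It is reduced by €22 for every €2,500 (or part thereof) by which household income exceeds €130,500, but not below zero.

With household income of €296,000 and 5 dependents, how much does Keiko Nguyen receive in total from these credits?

€11,055

Working Family Credit: base = 5 × €4,910 = €24,550. €296,000 is €28,000 into a €50,000 phase-out range, leaving 22,000/50,000 of the credit: €24,550 × 22,000/50,000 = €10,802.
Heating Assistance Credit: €296,000 meets or exceeds the €293,500 cutoff, so the credit is €0.
Rural Housing Credit: income exceeds €130,500 by €165,500, which is 67 full-or-partial €2,500 increments; reduction = 67 × €22 = €1,474, leaving €253.
Total: €10,802 + €0 + €253 = €11,055.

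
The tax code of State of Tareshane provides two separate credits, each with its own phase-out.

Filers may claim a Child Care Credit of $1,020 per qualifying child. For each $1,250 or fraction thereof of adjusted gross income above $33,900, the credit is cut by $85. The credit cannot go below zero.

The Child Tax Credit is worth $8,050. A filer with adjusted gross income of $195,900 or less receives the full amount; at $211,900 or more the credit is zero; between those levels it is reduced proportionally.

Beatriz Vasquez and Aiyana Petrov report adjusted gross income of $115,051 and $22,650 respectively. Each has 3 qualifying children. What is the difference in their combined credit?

$3,060

Beatriz ($115,051): Child Care Credit: base = 3 × $1,020 = $3,060. income exceeds $33,900 by $81,151 → 65 increments × $85 = $5,525 ≥ base, so the credit is $0. Child Tax Credit: $115,051 is at or below the $195,900 threshold, so the full $8,050 applies. total $0 + $8,050 = $8,050
Aiyana ($22,650): Child Care Credit: base = 3 × $1,020 = $3,060. $22,650 is at or below the $33,900 threshold, so the full $3,060 applies. Child Tax Credit: $22,650 is at or below the $195,900 threshold, so the full $8,050 applies. total $3,060 + $8,050 = $11,110
Difference: |$8,050 − $11,110| = $3,060.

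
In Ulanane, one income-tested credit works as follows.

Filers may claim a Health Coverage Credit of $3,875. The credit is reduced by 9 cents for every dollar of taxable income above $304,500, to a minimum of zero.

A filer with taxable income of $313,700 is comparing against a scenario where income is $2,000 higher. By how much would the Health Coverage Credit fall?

At $313,700 — 9% of the $9,200 excess over $304,500 is $828; credit = $3,875 − $828 = $3,047.
At $315,700 — 9% of the $11,200 excess over $304,500 is $1,008; credit = $3,875 − $1,008 = $2,867.
Lost: $3,047 − $2,867 = $180.

$180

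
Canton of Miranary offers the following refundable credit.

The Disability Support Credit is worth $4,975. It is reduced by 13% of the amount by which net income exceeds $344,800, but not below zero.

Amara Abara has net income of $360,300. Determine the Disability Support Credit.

$2,960

Disability Support Credit: 13% of the $15,500 excess over $344,800 is $2,015; credit = $4,975 − $2,015 = $2,960.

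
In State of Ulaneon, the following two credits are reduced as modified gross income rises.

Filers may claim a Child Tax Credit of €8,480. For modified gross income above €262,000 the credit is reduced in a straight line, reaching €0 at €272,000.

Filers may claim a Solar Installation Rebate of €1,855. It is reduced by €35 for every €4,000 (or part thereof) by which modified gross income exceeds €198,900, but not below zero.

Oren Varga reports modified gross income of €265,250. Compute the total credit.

Child Tax Credit: €265,250 is €3,250 into a €10,000 phase-out range, leaving 6,750/10,000 of the credit: €8,480 × 6,750/10,000 = €5,724.
Solar Installation Rebate: income exceeds €198,900 by €66,350, which is 17 full-or-partial €4,000 increments; reduction = 17 × €35 = €595, leaving €1,260.
Total: €5,724 + €1,260 = €6,984.

€6,984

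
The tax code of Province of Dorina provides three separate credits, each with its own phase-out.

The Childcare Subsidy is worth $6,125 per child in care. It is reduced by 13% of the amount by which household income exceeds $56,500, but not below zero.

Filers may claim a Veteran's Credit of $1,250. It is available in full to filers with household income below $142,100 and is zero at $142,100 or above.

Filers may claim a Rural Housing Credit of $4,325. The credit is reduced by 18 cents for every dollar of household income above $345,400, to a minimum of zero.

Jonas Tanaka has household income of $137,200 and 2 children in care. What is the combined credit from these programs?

$7,334

Childcare Subsidy: base = 2 × $6,125 = $12,250. 13% of the $80,700 excess over $56,500 is $10,491; credit = $12,250 − $10,491 = $1,759.
Veteran's Credit: $137,200 is below the $142,100 cutoff, so the full $1,250 applies.
Rural Housing Credit: $137,200 is at or below the $345,400 threshold, so the full $4,325 applies.
Total: $1,759 + $1,250 + $4,325 = $7,334.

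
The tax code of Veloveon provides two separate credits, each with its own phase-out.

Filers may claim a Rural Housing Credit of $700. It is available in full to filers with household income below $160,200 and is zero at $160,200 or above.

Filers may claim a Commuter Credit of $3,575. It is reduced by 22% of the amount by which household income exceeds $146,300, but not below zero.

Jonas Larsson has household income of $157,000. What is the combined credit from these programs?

$1,921

Rural Housing Credit: $157,000 is below the $160,200 cutoff, so the full $700 applies.
Commuter Credit: 22% of the $10,700 excess over $146,300 is $2,354; credit = $3,575 − $2,354 = $1,221.
Total: $700 + $1,221 = $1,921.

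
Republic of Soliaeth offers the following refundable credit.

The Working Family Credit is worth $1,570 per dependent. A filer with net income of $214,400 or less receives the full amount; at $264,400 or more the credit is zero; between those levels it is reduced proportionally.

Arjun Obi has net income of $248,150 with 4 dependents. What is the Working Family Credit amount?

$2,041

Working Family Credit: base = 4 × $1,570 = $6,280. $248,150 is $33,750 into a $50,000 phase-out range, leaving 16,250/50,000 of the credit: $6,280 × 16,250/50,000 = $2,041.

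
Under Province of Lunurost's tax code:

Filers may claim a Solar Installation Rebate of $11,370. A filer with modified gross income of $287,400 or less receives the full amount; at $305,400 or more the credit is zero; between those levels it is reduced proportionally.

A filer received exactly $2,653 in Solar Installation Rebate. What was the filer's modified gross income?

$2,653 is 2,653/11,370 of the full $11,370, so 8,717/11,370 of the $18,000 range has been used: income = $287,400 + $18,000 × 8,717/11,370 = $301,200.

$301,200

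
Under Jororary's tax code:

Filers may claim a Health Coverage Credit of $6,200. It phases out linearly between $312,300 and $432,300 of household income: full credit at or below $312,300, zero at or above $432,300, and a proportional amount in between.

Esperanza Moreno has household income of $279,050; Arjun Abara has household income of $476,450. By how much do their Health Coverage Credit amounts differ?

$6,200

Esperanza ($279,050): Health Coverage Credit: $279,050 is at or below the $312,300 threshold, so the full $6,200 applies.
Arjun ($476,450): Health Coverage Credit: $476,450 is at or above $432,300, so the credit is $0.
Difference: |$6,200 − $0| = $6,200.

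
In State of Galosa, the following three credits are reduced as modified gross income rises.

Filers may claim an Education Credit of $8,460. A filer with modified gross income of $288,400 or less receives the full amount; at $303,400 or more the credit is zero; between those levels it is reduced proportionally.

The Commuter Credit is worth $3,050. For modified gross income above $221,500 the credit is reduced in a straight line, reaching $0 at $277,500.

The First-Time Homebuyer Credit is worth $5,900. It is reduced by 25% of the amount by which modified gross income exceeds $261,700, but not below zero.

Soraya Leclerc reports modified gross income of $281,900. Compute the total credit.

Education Credit: $281,900 is at or below the $288,400 threshold, so the full $8,460 applies.
Commuter Credit: $281,900 is at or above $277,500, so the credit is $0.
First-Time Homebuyer Credit: 25% of the $20,200 excess over $261,700 is $5,050; credit = $5,900 − $5,050 = $850.
Total: $8,460 + $0 + $850 = $9,310.

$9,310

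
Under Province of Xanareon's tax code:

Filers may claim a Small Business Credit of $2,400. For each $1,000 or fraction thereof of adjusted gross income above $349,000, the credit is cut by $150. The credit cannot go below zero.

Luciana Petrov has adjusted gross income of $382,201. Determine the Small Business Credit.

Small Business Credit: income exceeds $349,000 by $33,201 → 34 increments × $150 = $5,100 ≥ base, so the credit is $0.

$0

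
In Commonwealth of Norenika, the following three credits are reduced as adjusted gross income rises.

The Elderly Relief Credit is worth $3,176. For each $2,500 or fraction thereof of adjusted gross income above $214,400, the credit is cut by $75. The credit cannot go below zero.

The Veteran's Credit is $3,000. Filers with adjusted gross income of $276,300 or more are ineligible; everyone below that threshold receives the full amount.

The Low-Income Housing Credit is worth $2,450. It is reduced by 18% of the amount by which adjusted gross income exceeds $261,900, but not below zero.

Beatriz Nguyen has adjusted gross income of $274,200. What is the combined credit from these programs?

Elderly Relief Credit: income exceeds $214,400 by $59,800, which is 24 full-or-partial $2,500 increments; reduction = 24 × $75 = $1,800, leaving $1,376.
Veteran's Credit: $274,200 is below the $276,300 cutoff, so the full $3,000 applies.
Low-Income Housing Credit: 18% of the $12,300 excess over $261,900 is $2,214; credit = $2,450 − $2,214 = $236.
Total: $1,376 + $3,000 + $236 = $4,612.

$4,612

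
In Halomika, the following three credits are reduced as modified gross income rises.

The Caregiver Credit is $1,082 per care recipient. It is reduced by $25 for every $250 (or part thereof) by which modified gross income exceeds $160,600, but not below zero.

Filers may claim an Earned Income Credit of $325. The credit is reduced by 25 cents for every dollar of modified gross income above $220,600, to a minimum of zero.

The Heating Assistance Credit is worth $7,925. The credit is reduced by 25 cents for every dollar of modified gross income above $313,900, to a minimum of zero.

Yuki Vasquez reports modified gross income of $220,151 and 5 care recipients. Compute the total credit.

$8,250

Caregiver Credit: base = 5 × $1,082 = $5,410. income exceeds $160,600 by $59,551 → 239 increments × $25 = $5,975 ≥ base, so the credit is $0.
Earned Income Credit: $220,151 is at or below the $220,600 threshold, so the full $325 applies.
Heating Assistance Credit: $220,151 is at or below the $313,900 threshold, so the full $7,925 applies.
Total: $0 + $325 + $7,925 = $8,250.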